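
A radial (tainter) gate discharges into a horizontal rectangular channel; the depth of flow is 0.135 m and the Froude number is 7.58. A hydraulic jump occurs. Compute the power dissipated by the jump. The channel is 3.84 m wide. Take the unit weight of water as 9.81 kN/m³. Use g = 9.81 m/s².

P = 115 kW

Fr₁ = 7.58 (given).
Sequent-depth ratio: y₂/y₁ = ½[√(1 + 8Fr₁²) − 1] = ½[√460.7 − 1] = 10.2.
y₂ = 10.2 × 0.135 = 1.38 m.
Head loss: ΔE = (y₂ − y₁)³/(4y₁y₂) = (1.38 − 0.135)³/(4×0.135×1.38) = 1.94/0.746 = 2.60 m.
V₁ = Fr₁·√(g·y₁) = 7.58×√(9.81×0.135) = 8.72 m/s; q = V₁·y₁ = 1.18 m²/s. Q = q·b = 1.18 × 3.84 = 4.52 m³/s. P = γ·Q·ΔE = 9.81 × 4.52 × 2.60 = 115 kW.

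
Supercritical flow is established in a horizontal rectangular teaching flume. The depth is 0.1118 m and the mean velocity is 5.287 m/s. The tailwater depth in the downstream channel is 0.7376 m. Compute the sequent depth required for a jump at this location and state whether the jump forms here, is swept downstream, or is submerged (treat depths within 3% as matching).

y₂ = 0.7443 m; the jump forms here

Fr₁ = V₁/√(g·y₁) = 5.287/√(9.81×0.1118) = 5.048.
Bélanger equation: y₂/y₁ = ½[√(1 + 8Fr₁²) − 1] = ½[√204.89 − 1] = 6.657.
y₂ = 6.657 × 0.1118 = 0.7443 m.
Tailwater y_tw = 0.7376 m: y_tw ≈ y₂, so the jump forms here.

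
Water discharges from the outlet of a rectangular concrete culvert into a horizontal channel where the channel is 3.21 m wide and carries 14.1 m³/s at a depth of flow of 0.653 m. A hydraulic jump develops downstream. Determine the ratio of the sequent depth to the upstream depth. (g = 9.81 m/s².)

y₂/y₁ = 3.29

q = Q/b = 14.1/3.21 = 4.39 m²/s; V₁ = q/y₁ = 6.73 m/s. Fr₁ = V₁/√(g·y₁) = 2.66.
Sequent-depth ratio: y₂/y₁ = ½[√(1 + 8Fr₁²) − 1] = ½[√57.51 − 1] = 3.29.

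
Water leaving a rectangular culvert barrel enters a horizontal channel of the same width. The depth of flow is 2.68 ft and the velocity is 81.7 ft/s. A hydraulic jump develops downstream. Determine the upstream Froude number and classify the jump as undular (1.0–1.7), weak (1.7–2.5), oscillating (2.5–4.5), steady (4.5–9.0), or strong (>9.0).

Fr₁ = 8.79; steady jump

Fr₁ = V₁/√(g·y₁) = 81.7/√(32.2×2.68) = 8.79.
Fr₁ = 8.79 lies in the steady range.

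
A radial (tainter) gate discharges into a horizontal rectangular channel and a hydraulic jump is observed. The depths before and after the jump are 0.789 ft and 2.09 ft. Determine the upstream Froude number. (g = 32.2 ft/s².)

Fr₁ = 2.20

For a rectangular channel the momentum equation gives q² = ½·g·y₁·y₂·(y₁ + y₂) = ½×32.2×0.789×2.09×2.88 = 76.4.
q = √76.4 = 8.74 ft²/s.
V₁ = q/y₁ = 11.1 ft/s; Fr₁ = V₁/√(g·y₁) = 2.20.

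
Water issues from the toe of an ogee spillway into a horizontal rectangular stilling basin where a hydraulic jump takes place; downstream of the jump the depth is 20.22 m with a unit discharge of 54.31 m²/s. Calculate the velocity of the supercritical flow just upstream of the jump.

V₁ = 39.44 m/s

V₂ = q/y₂ = 54.31/20.22 = 2.686 m/s; Fr₂ = V₂/√(g·y₂) = 0.1907.
Since the conjugate-depth ratio holds either way, y₁/y₂ = ½[√(1 + 8Fr₂²) − 1] = ½[√1.2910 − 1] = 0.06810.
y₁ = 0.06810 × 20.22 = 1.377 m.
V₁ = q/y₁ = 54.31/1.377 = 39.44 m/s.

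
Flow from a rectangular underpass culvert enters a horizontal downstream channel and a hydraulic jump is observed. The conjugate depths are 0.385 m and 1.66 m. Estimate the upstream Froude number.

Fr₁ = 3.38

For a rectangular channel the momentum equation gives q² = ½·g·y₁·y₂·(y₁ + y₂) = ½×9.81×0.385×1.66×2.04 = 6.41.
q = √6.41 = 2.53 m²/s.
V₁ = q/y₁ = 6.58 m/s; Fr₁ = V₁/√(g·y₁) = 3.38.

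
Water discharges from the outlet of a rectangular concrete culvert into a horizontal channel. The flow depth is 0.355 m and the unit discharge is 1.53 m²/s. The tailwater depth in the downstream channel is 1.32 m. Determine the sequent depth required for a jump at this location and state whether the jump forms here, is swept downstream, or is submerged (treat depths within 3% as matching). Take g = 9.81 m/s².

V₁ = q/y₁ = 1.53/0.355 = 4.31 m/s. Fr₁ = V₁/√(g·y₁) = 4.31/√(9.81×0.355) = 2.31.
Bélanger equation: y₂/y₁ = ½[√(1 + 8Fr₁²) − 1] = ½[√43.67 − 1] = 2.80.
y₂ = 2.80 × 0.355 = 0.995 m.
Tailwater y_tw = 1.32 m: y_tw > y₂, so the jump is submerged.

y₂ = 0.995 m; the jump is submerged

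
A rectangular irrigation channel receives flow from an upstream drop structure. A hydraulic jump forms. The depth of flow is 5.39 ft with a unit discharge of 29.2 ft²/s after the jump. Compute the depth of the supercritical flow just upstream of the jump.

V₂ = q/y₂ = 29.2/5.39 = 5.42 ft/s; Fr₂ = V₂/√(g·y₂) = 0.411.
Applying the sequent-depth relation in reverse, y₁/y₂ = ½[√(1 + 8Fr₂²) − 1] = ½[√2.353 − 1] = 0.267.
y₁ = 0.267 × 5.39 = 1.44 ft.

y₁ = 1.44 ft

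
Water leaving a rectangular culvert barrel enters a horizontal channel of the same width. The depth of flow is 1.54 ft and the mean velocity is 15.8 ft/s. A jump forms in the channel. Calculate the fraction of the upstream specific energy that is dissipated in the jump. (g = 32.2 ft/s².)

Fr₁ = V₁/√(g·y₁) = 15.8/√(32.2×1.54) = 2.24.
From the momentum equation for a rectangular channel, y₂/y₁ = ½[√(1 + 8Fr₁²) − 1] = ½[√41.27 − 1] = 2.71.
y₂ = 2.71 × 1.54 = 4.18 ft.
E₁ = y₁ + V₁²/2g = 5.42 ft. ΔE = (y₂ − y₁)³/(4y₁y₂) = 0.713 ft. ΔE/E₁ = 0.713/5.42 = 0.132.

ΔE/E₁ = 0.132 (13.2%)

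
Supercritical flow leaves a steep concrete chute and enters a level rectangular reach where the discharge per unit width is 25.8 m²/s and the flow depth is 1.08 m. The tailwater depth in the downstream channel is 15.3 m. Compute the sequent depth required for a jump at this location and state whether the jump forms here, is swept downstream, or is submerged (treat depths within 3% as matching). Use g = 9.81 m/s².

y₂ = 10.7 m; the jump is submerged

V₁ = q/y₁ = 25.8/1.08 = 23.9 m/s. Fr₁ = V₁/√(g·y₁) = 23.9/√(9.81×1.08) = 7.34.
Sequent-depth ratio: y₂/y₁ = ½[√(1 + 8Fr₁²) − 1] = ½[√431.9 − 1] = 9.89.
y₂ = 9.89 × 1.08 = 10.7 m.
Tailwater y_tw = 15.3 m: y_tw > y₂, so the jump is submerged.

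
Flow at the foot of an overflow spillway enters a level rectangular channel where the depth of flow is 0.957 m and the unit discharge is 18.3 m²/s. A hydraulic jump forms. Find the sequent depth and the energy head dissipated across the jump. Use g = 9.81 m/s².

y₂ = 7.98 m; ΔE = 11.3 m

V₁ = q/y₁ = 18.3/0.957 = 19.1 m/s. Fr₁ = V₁/√(g·y₁) = 19.1/√(9.81×0.957) = 6.24.
By Bélanger, y₂/y₁ = ½[√(1 + 8Fr₁²) − 1] = ½[√312.6 − 1] = 8.34.
y₂ = 8.34 × 0.957 = 7.98 m.
Head loss: ΔE = (y₂ − y₁)³/(4y₁y₂) = (7.98 − 0.957)³/(4×0.957×7.98) = 347/30.6 = 11.3 m.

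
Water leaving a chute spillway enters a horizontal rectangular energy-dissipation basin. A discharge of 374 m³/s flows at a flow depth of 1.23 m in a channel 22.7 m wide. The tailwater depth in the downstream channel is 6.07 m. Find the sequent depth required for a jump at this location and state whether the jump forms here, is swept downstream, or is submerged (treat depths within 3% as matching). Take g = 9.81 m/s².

q = Q/b = 374/22.7 = 16.5 m²/s; V₁ = q/y₁ = 13.4 m/s. Fr₁ = V₁/√(g·y₁) = 3.86.
From the momentum equation for a rectangular channel, y₂/y₁ = ½[√(1 + 8Fr₁²) − 1] = ½[√120.0 − 1] = 4.98.
y₂ = 4.98 × 1.23 = 6.12 m.
Tailwater y_tw = 6.07 m: y_tw ≈ y₂, so the jump forms here.

y₂ = 6.12 m; the jump forms here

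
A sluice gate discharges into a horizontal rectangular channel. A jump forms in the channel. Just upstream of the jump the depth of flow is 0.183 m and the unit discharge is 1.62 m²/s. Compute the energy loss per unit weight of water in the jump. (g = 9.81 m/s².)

V₁ = q/y₁ = 1.62/0.183 = 8.85 m/s. Fr₁ = V₁/√(g·y₁) = 8.85/√(9.81×0.183) = 6.61.
Conjugate-depth relation: y₂/y₁ = ½[√(1 + 8Fr₁²) − 1] = ½[√350.2 − 1] = 8.86.
y₂ = 8.86 × 0.183 = 1.62 m.
Head loss: ΔE = (y₂ − y₁)³/(4y₁y₂) = (1.62 − 0.183)³/(4×0.183×1.62) = 2.97/1.19 = 2.51 m.

ΔE = 2.51 m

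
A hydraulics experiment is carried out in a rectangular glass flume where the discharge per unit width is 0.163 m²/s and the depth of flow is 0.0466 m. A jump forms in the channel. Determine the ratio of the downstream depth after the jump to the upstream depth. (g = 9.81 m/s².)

y₂/y₁ = 6.83

V₁ = q/y₁ = 0.163/0.0466 = 3.50 m/s. Fr₁ = V₁/√(g·y₁) = 3.50/√(9.81×0.0466) = 5.17.
Sequent-depth ratio: y₂/y₁ = ½[√(1 + 8Fr₁²) − 1] = ½[√215.1 − 1] = 6.83.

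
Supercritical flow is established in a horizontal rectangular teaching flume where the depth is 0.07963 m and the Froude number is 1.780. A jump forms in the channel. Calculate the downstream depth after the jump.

y₂ = 0.1646 m

Fr₁ = 1.780 (given).
From the momentum equation for a rectangular channel, y₂/y₁ = ½[√(1 + 8Fr₁²) − 1] = ½[√26.347 − 1] = 2.066.
y₂ = 2.066 × 0.07963 = 0.1646 m.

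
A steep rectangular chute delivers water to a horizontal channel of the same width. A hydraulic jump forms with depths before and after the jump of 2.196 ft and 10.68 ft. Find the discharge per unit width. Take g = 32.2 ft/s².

q = 69.73 ft²/s

For a rectangular channel the momentum equation gives q² = ½·g·y₁·y₂·(y₁ + y₂) = ½×32.2×2.196×10.68×12.88 = 4862.
q = √4862 = 69.73 ft²/s.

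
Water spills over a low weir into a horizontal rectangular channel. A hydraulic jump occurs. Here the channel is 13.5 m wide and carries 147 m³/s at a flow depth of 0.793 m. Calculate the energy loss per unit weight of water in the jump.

ΔE = 5.04 m

q = Q/b = 147/13.5 = 10.9 m²/s; V₁ = q/y₁ = 13.7 m/s. Fr₁ = V₁/√(g·y₁) = 4.92.
Sequent-depth ratio: y₂/y₁ = ½[√(1 + 8Fr₁²) − 1] = ½[√194.9 − 1] = 6.48.
y₂ = 6.48 × 0.793 = 5.14 m.
V₂ = q/y₂ = 10.9/5.14 = 2.12 m/s. E₁ = y₁ + V₁²/2g = 10.4 m; E₂ = y₂ + V₂²/2g = 5.37 m. ΔE = E₁ − E₂ = 5.04 m.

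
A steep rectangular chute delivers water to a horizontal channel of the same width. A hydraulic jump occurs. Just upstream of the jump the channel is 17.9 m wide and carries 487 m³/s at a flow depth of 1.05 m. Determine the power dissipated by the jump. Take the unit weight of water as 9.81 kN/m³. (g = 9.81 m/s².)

P = 112309 kW

q = Q/b = 487/17.9 = 27.2 m²/s; V₁ = q/y₁ = 25.9 m/s. Fr₁ = V₁/√(g·y₁) = 8.07.
From the momentum equation for a rectangular channel, y₂/y₁ = ½[√(1 + 8Fr₁²) − 1] = ½[√522.4 − 1] = 10.9.
y₂ = 10.9 × 1.05 = 11.5 m.
Head loss: ΔE = (y₂ − y₁)³/(4y₁y₂) = (11.5 − 1.05)³/(4×1.05×11.5) = 1133/48.2 = 23.5 m.
P = γ·Q·ΔE = 9.81 × 487 × 23.5 = 112309 kW.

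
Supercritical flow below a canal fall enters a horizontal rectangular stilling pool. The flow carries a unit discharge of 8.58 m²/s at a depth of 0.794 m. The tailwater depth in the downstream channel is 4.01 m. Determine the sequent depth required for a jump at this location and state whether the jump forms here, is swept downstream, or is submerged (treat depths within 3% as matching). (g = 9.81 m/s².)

V₁ = q/y₁ = 8.58/0.794 = 10.8 m/s. Fr₁ = V₁/√(g·y₁) = 10.8/√(9.81×0.794) = 3.87.
Conjugate-depth relation: y₂/y₁ = ½[√(1 + 8Fr₁²) − 1] = ½[√120.9 − 1] = 5.00.
y₂ = 5.00 × 0.794 = 3.97 m.
Tailwater y_tw = 4.01 m: y_tw ≈ y₂, so the jump forms here.

y₂ = 3.97 m; the jump forms here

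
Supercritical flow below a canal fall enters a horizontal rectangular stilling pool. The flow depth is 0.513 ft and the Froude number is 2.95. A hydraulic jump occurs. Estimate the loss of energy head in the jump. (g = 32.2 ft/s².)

Fr₁ = 2.95 (given).
Conjugate-depth relation: y₂/y₁ = ½[√(1 + 8Fr₁²) − 1] = ½[√70.62 − 1] = 3.70.
y₂ = 3.70 × 0.513 = 1.90 ft.
Head loss: ΔE = (y₂ − y₁)³/(4y₁y₂) = (1.90 − 0.513)³/(4×0.513×1.90) = 2.66/3.90 = 0.683 ft.

ΔE = 0.683 ft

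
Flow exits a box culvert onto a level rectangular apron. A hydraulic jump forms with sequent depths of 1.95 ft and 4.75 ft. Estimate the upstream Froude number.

Fr₁ = 2.05

For a rectangular channel the momentum equation gives q² = ½·g·y₁·y₂·(y₁ + y₂) = ½×32.2×1.95×4.75×6.70 = 999.
q = √999 = 31.6 ft²/s.
V₁ = q/y₁ = 16.2 ft/s; Fr₁ = V₁/√(g·y₁) = 2.05.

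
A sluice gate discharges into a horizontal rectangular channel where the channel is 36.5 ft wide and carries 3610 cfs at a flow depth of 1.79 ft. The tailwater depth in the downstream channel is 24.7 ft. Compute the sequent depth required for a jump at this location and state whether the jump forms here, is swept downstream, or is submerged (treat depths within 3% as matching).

q = Q/b = 3610/36.5 = 98.9 ft²/s; V₁ = q/y₁ = 55.3 ft/s. Fr₁ = V₁/√(g·y₁) = 7.28.
Bélanger equation: y₂/y₁ = ½[√(1 + 8Fr₁²) − 1] = ½[√424.7 − 1] = 9.80.
y₂ = 9.80 × 1.79 = 17.6 ft.
Tailwater y_tw = 24.7 ft: y_tw > y₂, so the jump is submerged.

y₂ = 17.6 ft; the jump is submerged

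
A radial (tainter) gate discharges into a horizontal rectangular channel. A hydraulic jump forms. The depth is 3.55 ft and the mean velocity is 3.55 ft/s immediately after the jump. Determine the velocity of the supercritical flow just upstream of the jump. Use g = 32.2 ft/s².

V₁ = 19.1 ft/s

Fr₂ = V₂/√(g·y₂) = 3.55/√(32.2×3.55) = 0.332.
The Bélanger relation is symmetric: y₁/y₂ = ½[√(1 + 8Fr₂²) − 1] = ½[√1.882 − 1] = 0.186.
y₁ = 0.186 × 3.55 = 0.660 ft.
V₁ = q/y₁ = 12.6/0.660 = 19.1 ft/s.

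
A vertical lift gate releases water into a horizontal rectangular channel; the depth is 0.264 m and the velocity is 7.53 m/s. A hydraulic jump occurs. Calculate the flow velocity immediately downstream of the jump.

Fr₁ = V₁/√(g·y₁) = 7.53/√(9.81×0.264) = 4.68.
By Bélanger, y₂/y₁ = ½[√(1 + 8Fr₁²) − 1] = ½[√176.1 − 1] = 6.14.
y₂ = 6.14 × 0.264 = 1.62 m.
q = V₁·y₁ = 7.53 × 0.264 = 1.99 m²/s.
V₂ = q/y₂ = 1.99/1.62 = 1.23 m/s.

V₂ = 1.23 m/s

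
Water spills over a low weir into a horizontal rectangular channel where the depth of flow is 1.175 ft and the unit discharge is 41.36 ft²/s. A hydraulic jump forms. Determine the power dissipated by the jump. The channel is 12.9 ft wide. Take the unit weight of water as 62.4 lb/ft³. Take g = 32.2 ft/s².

P = 674.5 hp

V₁ = q/y₁ = 41.36/1.175 = 35.20 ft/s. Fr₁ = V₁/√(g·y₁) = 35.20/√(32.2×1.175) = 5.723.
By Bélanger, y₂/y₁ = ½[√(1 + 8Fr₁²) − 1] = ½[√262.99 − 1] = 7.608.
y₂ = 7.608 × 1.175 = 8.940 ft.
Head loss: ΔE = (y₂ − y₁)³/(4y₁y₂) = (8.940 − 1.175)³/(4×1.175×8.940) = 468.2/42.02 = 11.14 ft.
Q = q·b = 41.36 × 12.9 = 533.5 cfs. P = γ·Q·ΔE/550 = 62.4 × 533.5 × 11.14 / 550 = 674.5 hp.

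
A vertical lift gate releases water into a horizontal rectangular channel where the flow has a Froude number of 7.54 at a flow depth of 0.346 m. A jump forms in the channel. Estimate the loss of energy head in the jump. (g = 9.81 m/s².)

Fr₁ = 7.54 (given).
Sequent-depth ratio: y₂/y₁ = ½[√(1 + 8Fr₁²) − 1] = ½[√455.8 − 1] = 10.2.
y₂ = 10.2 × 0.346 = 3.52 m.
Head loss: ΔE = (y₂ − y₁)³/(4y₁y₂) = (3.52 − 0.346)³/(4×0.346×3.52) = 32.0/4.87 = 6.57 m.

ΔE = 6.57 m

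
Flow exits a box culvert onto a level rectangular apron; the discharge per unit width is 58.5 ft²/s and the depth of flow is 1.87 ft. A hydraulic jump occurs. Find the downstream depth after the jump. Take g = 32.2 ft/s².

y₂ = 9.77 ft

V₁ = q/y₁ = 58.5/1.87 = 31.3 ft/s. Fr₁ = V₁/√(g·y₁) = 31.3/√(32.2×1.87) = 4.03.
Sequent-depth ratio: y₂/y₁ = ½[√(1 + 8Fr₁²) − 1] = ½[√131.0 − 1] = 5.22.
y₂ = 5.22 × 1.87 = 9.77 ft.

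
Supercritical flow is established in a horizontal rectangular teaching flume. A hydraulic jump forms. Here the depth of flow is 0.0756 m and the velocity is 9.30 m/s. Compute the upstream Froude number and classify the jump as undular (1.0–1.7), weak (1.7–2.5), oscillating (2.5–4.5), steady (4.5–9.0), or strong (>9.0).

Fr₁ = V₁/√(g·y₁) = 9.30/√(9.81×0.0756) = 10.8.
Fr₁ = 10.8 lies in the strong range.

Fr₁ = 10.8; strong jump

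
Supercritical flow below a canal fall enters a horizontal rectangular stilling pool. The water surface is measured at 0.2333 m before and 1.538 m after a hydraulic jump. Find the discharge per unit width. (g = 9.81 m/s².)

For a rectangular channel the momentum equation gives q² = ½·g·y₁·y₂·(y₁ + y₂) = ½×9.81×0.2333×1.538×1.771 = 3.117.
q = √3.117 = 1.766 m²/s.

q = 1.766 m²/s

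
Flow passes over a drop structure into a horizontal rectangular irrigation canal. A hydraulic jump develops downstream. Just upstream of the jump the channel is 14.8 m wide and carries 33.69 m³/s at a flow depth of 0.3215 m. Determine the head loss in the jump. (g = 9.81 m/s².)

q = Q/b = 33.69/14.8 = 2.276 m²/s; V₁ = q/y₁ = 7.080 m/s. Fr₁ = V₁/√(g·y₁) = 3.987.
Sequent-depth ratio: y₂/y₁ = ½[√(1 + 8Fr₁²) − 1] = ½[√128.16 − 1] = 5.160.
y₂ = 5.160 × 0.3215 = 1.659 m.
Head loss: ΔE = (y₂ − y₁)³/(4y₁y₂) = (1.659 − 0.3215)³/(4×0.3215×1.659) = 2.393/2.134 = 1.122 m.

ΔE = 1.122 m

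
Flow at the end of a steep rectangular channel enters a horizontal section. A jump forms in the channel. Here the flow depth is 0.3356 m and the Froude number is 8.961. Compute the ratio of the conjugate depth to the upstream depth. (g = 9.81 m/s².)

Fr₁ = 8.961 (given).
Bélanger equation: y₂/y₁ = ½[√(1 + 8Fr₁²) − 1] = ½[√643.40 − 1] = 12.18.

y₂/y₁ = 12.18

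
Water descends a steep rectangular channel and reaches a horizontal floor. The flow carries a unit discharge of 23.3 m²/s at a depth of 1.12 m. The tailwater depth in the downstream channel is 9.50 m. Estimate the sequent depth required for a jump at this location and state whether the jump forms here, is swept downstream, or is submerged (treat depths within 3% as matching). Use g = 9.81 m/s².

V₁ = q/y₁ = 23.3/1.12 = 20.8 m/s. Fr₁ = V₁/√(g·y₁) = 20.8/√(9.81×1.12) = 6.28.
Sequent-depth ratio: y₂/y₁ = ½[√(1 + 8Fr₁²) − 1] = ½[√316.1 − 1] = 8.39.
y₂ = 8.39 × 1.12 = 9.40 m.
Tailwater y_tw = 9.50 m: y_tw ≈ y₂, so the jump forms here.

y₂ = 9.40 m; the jump forms here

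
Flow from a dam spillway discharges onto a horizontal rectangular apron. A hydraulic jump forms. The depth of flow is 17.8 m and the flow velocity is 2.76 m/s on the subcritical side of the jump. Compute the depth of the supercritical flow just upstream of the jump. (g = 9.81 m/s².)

Fr₂ = V₂/√(g·y₂) = 2.76/√(9.81×17.8) = 0.209.
The Bélanger relation is symmetric: y₁/y₂ = ½[√(1 + 8Fr₂²) − 1] = ½[√1.349 − 1] = 0.0807.
y₁ = 0.0807 × 17.8 = 1.44 m.

y₁ = 1.44 m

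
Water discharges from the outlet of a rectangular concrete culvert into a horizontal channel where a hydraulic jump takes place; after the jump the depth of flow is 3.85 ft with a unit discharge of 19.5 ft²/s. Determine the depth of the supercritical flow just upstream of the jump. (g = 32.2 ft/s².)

y₁ = 1.21 ft

V₂ = q/y₂ = 19.5/3.85 = 5.06 ft/s; Fr₂ = V₂/√(g·y₂) = 0.455.
Since the conjugate-depth ratio holds either way, y₁/y₂ = ½[√(1 + 8Fr₂²) − 1] = ½[√2.655 − 1] = 0.315.
y₁ = 0.315 × 3.85 = 1.21 ft.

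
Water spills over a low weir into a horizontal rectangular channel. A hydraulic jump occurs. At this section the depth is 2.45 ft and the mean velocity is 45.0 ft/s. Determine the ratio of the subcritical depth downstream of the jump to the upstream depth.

y₂/y₁ = 6.68

Fr₁ = V₁/√(g·y₁) = 45.0/√(32.2×2.45) = 5.07.
Bélanger equation: y₂/y₁ = ½[√(1 + 8Fr₁²) − 1] = ½[√206.3 − 1] = 6.68.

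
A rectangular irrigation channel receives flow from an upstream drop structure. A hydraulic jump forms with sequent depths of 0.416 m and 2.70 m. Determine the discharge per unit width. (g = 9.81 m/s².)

For a rectangular channel the momentum equation gives q² = ½·g·y₁·y₂·(y₁ + y₂) = ½×9.81×0.416×2.70×3.12 = 17.2.
q = √17.2 = 4.14 m²/s.

q = 4.14 m²/s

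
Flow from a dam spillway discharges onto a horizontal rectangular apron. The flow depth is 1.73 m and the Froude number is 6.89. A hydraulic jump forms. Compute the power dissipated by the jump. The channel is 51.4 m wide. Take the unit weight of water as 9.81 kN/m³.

P = 651194 kW

Fr₁ = 6.89 (given).
From the momentum equation for a rectangular channel, y₂/y₁ = ½[√(1 + 8Fr₁²) − 1] = ½[√380.8 − 1] = 9.26.
y₂ = 9.26 × 1.73 = 16.0 m.
V₁ = Fr₁·√(g·y₁) = 6.89×√(9.81×1.73) = 28.4 m/s; q = V₁·y₁ = 49.1 m²/s. V₂ = q/y₂ = 49.1/16.0 = 3.07 m/s. E₁ = y₁ + V₁²/2g = 42.8 m; E₂ = y₂ + V₂²/2g = 16.5 m. ΔE = E₁ − E₂ = 26.3 m.
Q = q·b = 49.1 × 51.4 = 2524 m³/s. P = γ·Q·ΔE = 9.81 × 2524 × 26.3 = 651194 kW.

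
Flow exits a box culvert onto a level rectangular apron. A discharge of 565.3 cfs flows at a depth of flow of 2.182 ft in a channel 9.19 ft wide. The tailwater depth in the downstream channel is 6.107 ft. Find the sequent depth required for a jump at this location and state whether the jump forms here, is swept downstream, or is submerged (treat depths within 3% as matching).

y₂ = 9.344 ft; the jump is swept downstream

q = Q/b = 565.3/9.19 = 61.51 ft²/s; V₁ = q/y₁ = 28.19 ft/s. Fr₁ = V₁/√(g·y₁) = 3.363.
Sequent-depth ratio: y₂/y₁ = ½[√(1 + 8Fr₁²) − 1] = ½[√91.489 − 1] = 4.282.
y₂ = 4.282 × 2.182 = 9.344 ft.
Tailwater y_tw = 6.107 ft: y_tw < y₂, so the jump is swept downstream.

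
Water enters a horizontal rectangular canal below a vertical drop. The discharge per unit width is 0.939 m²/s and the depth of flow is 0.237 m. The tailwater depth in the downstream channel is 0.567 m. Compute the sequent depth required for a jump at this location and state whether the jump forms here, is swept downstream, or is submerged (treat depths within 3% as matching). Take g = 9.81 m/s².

y₂ = 0.760 m; the jump is swept downstream

V₁ = q/y₁ = 0.939/0.237 = 3.96 m/s. Fr₁ = V₁/√(g·y₁) = 3.96/√(9.81×0.237) = 2.60.
By Bélanger, y₂/y₁ = ½[√(1 + 8Fr₁²) − 1] = ½[√55.01 − 1] = 3.21.
y₂ = 3.21 × 0.237 = 0.760 m.
Tailwater y_tw = 0.567 m: y_tw < y₂, so the jump is swept downstream.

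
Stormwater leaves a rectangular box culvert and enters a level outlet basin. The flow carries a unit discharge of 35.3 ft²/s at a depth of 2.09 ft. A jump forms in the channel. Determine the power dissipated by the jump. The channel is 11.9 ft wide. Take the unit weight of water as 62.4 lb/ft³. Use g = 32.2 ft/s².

V₁ = q/y₁ = 35.3/2.09 = 16.9 ft/s. Fr₁ = V₁/√(g·y₁) = 16.9/√(32.2×2.09) = 2.06.
Bélanger equation: y₂/y₁ = ½[√(1 + 8Fr₁²) − 1] = ½[√34.91 − 1] = 2.45.
y₂ = 2.45 × 2.09 = 5.13 ft.
Head loss: ΔE = (y₂ − y₁)³/(4y₁y₂) = (5.13 − 2.09)³/(4×2.09×5.13) = 28.1/42.9 = 0.655 ft.
Q = q·b = 35.3 × 11.9 = 420 cfs. P = γ·Q·ΔE/550 = 62.4 × 420 × 0.655 / 550 = 31.2 hp.

P = 31.2 hp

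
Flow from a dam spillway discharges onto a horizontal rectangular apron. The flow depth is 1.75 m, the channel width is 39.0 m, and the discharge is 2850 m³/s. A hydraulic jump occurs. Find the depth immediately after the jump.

y₂ = 24.1 m

q = Q/b = 2850/39.0 = 73.1 m²/s; V₁ = q/y₁ = 41.8 m/s. Fr₁ = V₁/√(g·y₁) = 10.1.
From the momentum equation for a rectangular channel, y₂/y₁ = ½[√(1 + 8Fr₁²) − 1] = ½[√813.6 − 1] = 13.8.
y₂ = 13.8 × 1.75 = 24.1 m.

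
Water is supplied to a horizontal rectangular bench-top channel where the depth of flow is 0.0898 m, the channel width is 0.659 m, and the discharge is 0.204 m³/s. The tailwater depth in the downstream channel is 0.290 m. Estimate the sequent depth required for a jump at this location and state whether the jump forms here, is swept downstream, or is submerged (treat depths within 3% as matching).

y₂ = 0.424 m; the jump is swept downstream

q = Q/b = 0.204/0.659 = 0.310 m²/s; V₁ = q/y₁ = 3.45 m/s. Fr₁ = V₁/√(g·y₁) = 3.67.
Conjugate-depth relation: y₂/y₁ = ½[√(1 + 8Fr₁²) − 1] = ½[√108.9 − 1] = 4.72.
y₂ = 4.72 × 0.0898 = 0.424 m.
Tailwater y_tw = 0.290 m: y_tw < y₂, so the jump is swept downstream.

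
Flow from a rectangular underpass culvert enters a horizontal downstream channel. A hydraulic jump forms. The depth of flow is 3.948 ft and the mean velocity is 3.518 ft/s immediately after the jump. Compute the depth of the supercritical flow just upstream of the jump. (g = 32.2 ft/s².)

Fr₂ = V₂/√(g·y₂) = 3.518/√(32.2×3.948) = 0.3120.
Applying the sequent-depth relation in reverse, y₁/y₂ = ½[√(1 + 8Fr₂²) − 1] = ½[√1.7788 − 1] = 0.1669.
y₁ = 0.1669 × 3.948 = 0.6588 ft.

y₁ = 0.6588 ft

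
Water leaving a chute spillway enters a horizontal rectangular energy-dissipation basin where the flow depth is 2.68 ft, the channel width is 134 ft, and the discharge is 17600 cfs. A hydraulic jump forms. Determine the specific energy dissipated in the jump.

q = Q/b = 17600/134 = 131 ft²/s; V₁ = q/y₁ = 49.0 ft/s. Fr₁ = V₁/√(g·y₁) = 5.28.
Bélanger equation: y₂/y₁ = ½[√(1 + 8Fr₁²) − 1] = ½[√223.7 − 1] = 6.98.
y₂ = 6.98 × 2.68 = 18.7 ft.
V₂ = q/y₂ = 131/18.7 = 7.02 ft/s. E₁ = y₁ + V₁²/2g = 40.0 ft; E₂ = y₂ + V₂²/2g = 19.5 ft. ΔE = E₁ − E₂ = 20.5 ft.

ΔE = 20.5 ft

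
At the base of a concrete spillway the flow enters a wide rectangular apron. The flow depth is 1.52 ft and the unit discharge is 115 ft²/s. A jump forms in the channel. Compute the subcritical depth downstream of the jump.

y₂ = 22.5 ft

V₁ = q/y₁ = 115/1.52 = 75.7 ft/s. Fr₁ = V₁/√(g·y₁) = 75.7/√(32.2×1.52) = 10.8.
Sequent-depth ratio: y₂/y₁ = ½[√(1 + 8Fr₁²) − 1] = ½[√936.6 − 1] = 14.8.
y₂ = 14.8 × 1.52 = 22.5 ft.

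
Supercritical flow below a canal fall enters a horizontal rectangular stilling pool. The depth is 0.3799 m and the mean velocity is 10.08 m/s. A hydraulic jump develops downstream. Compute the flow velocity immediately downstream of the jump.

V₂ = 1.461 m/s

Fr₁ = V₁/√(g·y₁) = 10.08/√(9.81×0.3799) = 5.221.
From the momentum equation for a rectangular channel, y₂/y₁ = ½[√(1 + 8Fr₁²) − 1] = ½[√219.11 − 1] = 6.901.
y₂ = 6.901 × 0.3799 = 2.622 m.
q = V₁·y₁ = 10.08 × 0.3799 = 3.829 m²/s.
V₂ = q/y₂ = 3.829/2.622 = 1.461 m/s.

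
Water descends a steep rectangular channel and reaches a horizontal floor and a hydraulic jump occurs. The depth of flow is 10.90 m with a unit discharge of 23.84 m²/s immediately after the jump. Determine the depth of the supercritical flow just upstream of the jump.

V₂ = q/y₂ = 23.84/10.90 = 2.187 m/s; Fr₂ = V₂/√(g·y₂) = 0.2115.
From the momentum equation (using Fr₂), y₁/y₂ = ½[√(1 + 8Fr₂²) − 1] = ½[√1.3579 − 1] = 0.08264.
y₁ = 0.08264 × 10.90 = 0.9008 m.

y₁ = 0.9008 m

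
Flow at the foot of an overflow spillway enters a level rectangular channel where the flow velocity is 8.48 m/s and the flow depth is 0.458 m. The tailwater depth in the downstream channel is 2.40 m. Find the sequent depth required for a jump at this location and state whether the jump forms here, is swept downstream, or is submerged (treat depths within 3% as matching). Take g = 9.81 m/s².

y₂ = 2.37 m; the jump forms here

Fr₁ = V₁/√(g·y₁) = 8.48/√(9.81×0.458) = 4.00.
Conjugate-depth relation: y₂/y₁ = ½[√(1 + 8Fr₁²) − 1] = ½[√129.0 − 1] = 5.18.
y₂ = 5.18 × 0.458 = 2.37 m.
Tailwater y_tw = 2.40 m: y_tw ≈ y₂, so the jump forms here.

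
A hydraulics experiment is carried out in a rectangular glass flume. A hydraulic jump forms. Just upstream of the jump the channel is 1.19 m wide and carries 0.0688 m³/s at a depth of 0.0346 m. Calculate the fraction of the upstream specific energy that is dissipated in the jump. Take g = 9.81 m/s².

ΔE/E₁ = 0.236 (23.6%)

q = Q/b = 0.0688/1.19 = 0.0578 m²/s; V₁ = q/y₁ = 1.67 m/s. Fr₁ = V₁/√(g·y₁) = 2.87.
Bélanger equation: y₂/y₁ = ½[√(1 + 8Fr₁²) − 1] = ½[√66.81 − 1] = 3.59.
y₂ = 3.59 × 0.0346 = 0.124 m.
E₁ = y₁ + V₁²/2g = 0.177 m. ΔE = (y₂ − y₁)³/(4y₁y₂) = 0.0417 m. ΔE/E₁ = 0.0417/0.177 = 0.236.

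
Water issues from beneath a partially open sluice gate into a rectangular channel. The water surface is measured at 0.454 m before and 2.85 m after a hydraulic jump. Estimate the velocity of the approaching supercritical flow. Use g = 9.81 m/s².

For a rectangular channel the momentum equation gives q² = ½·g·y₁·y₂·(y₁ + y₂) = ½×9.81×0.454×2.85×3.30 = 21.0.
q = √21.0 = 4.58 m²/s.
V₁ = q/y₁ = 4.58/0.454 = 10.1 m/s.

V₁ = 10.1 m/s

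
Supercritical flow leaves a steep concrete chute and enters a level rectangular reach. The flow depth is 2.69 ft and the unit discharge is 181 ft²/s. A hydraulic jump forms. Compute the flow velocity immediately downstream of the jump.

V₁ = q/y₁ = 181/2.69 = 67.3 ft/s. Fr₁ = V₁/√(g·y₁) = 67.3/√(32.2×2.69) = 7.23.
Conjugate-depth relation: y₂/y₁ = ½[√(1 + 8Fr₁²) − 1] = ½[√419.2 − 1] = 9.74.
y₂ = 9.74 × 2.69 = 26.2 ft.
V₂ = q/y₂ = 181/26.2 = 6.91 ft/s.

V₂ = 6.91 ft/s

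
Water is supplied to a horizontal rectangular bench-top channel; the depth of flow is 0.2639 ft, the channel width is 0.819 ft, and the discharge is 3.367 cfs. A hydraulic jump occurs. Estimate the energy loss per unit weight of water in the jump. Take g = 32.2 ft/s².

q = Q/b = 3.367/0.819 = 4.111 ft²/s; V₁ = q/y₁ = 15.58 ft/s. Fr₁ = V₁/√(g·y₁) = 5.344.
Sequent-depth ratio: y₂/y₁ = ½[√(1 + 8Fr₁²) − 1] = ½[√229.47 − 1] = 7.074.
y₂ = 7.074 × 0.2639 = 1.867 ft.
Head loss: ΔE = (y₂ − y₁)³/(4y₁y₂) = (1.867 − 0.2639)³/(4×0.2639×1.867) = 4.119/1.971 = 2.090 ft.

ΔE = 2.090 ft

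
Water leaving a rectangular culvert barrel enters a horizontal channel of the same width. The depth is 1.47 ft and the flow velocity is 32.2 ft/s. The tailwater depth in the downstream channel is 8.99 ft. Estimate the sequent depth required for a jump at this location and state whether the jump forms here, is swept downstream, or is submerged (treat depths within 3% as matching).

y₂ = 9.02 ft; the jump forms here

Fr₁ = V₁/√(g·y₁) = 32.2/√(32.2×1.47) = 4.68.
Bélanger equation: y₂/y₁ = ½[√(1 + 8Fr₁²) − 1] = ½[√176.2 − 1] = 6.14.
y₂ = 6.14 × 1.47 = 9.02 ft.
Tailwater y_tw = 8.99 ft: y_tw ≈ y₂, so the jump forms here.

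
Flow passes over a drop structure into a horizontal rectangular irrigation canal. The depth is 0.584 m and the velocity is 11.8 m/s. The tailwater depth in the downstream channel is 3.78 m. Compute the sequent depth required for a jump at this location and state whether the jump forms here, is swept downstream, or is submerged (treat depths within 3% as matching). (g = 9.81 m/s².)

Fr₁ = V₁/√(g·y₁) = 11.8/√(9.81×0.584) = 4.93.
Bélanger equation: y₂/y₁ = ½[√(1 + 8Fr₁²) − 1] = ½[√195.4 − 1] = 6.49.
y₂ = 6.49 × 0.584 = 3.79 m.
Tailwater y_tw = 3.78 m: y_tw ≈ y₂, so the jump forms here.

y₂ = 3.79 m; the jump forms here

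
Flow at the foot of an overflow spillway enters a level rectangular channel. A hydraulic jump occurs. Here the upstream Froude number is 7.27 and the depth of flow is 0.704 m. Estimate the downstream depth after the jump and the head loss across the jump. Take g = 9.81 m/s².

Fr₁ = 7.27 (given).
By Bélanger, y₂/y₁ = ½[√(1 + 8Fr₁²) − 1] = ½[√423.8 − 1] = 9.79.
y₂ = 9.79 × 0.704 = 6.89 m.
Head loss: ΔE = (y₂ − y₁)³/(4y₁y₂) = (6.89 − 0.704)³/(4×0.704×6.89) = 237/19.4 = 12.2 m.

y₂ = 6.89 m; ΔE = 12.2 m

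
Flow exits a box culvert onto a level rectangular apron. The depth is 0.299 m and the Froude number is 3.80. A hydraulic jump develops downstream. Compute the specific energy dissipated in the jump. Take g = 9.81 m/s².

ΔE = 0.903 m

Fr₁ = 3.80 (given).
Sequent-depth ratio: y₂/y₁ = ½[√(1 + 8Fr₁²) − 1] = ½[√116.5 − 1] = 4.90.
y₂ = 4.90 × 0.299 = 1.46 m.
Head loss: ΔE = (y₂ − y₁)³/(4y₁y₂) = (1.46 − 0.299)³/(4×0.299×1.46) = 1.58/1.75 = 0.903 m.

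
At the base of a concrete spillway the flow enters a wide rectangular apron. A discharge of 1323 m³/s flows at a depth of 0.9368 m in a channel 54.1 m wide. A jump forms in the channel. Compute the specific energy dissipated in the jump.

q = Q/b = 1323/54.1 = 24.45 m²/s; V₁ = q/y₁ = 26.10 m/s. Fr₁ = V₁/√(g·y₁) = 8.611.
Conjugate-depth relation: y₂/y₁ = ½[√(1 + 8Fr₁²) − 1] = ½[√594.21 − 1] = 11.69.
y₂ = 11.69 × 0.9368 = 10.95 m.
Head loss: ΔE = (y₂ − y₁)³/(4y₁y₂) = (10.95 − 0.9368)³/(4×0.9368×10.95) = 1004/41.03 = 24.47 m.

ΔE = 24.47 m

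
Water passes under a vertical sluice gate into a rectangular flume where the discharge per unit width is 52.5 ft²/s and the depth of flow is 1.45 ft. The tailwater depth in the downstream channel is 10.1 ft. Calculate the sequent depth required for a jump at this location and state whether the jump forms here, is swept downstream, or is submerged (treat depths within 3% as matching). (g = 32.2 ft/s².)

V₁ = q/y₁ = 52.5/1.45 = 36.2 ft/s. Fr₁ = V₁/√(g·y₁) = 36.2/√(32.2×1.45) = 5.30.
Sequent-depth ratio: y₂/y₁ = ½[√(1 + 8Fr₁²) − 1] = ½[√225.6 − 1] = 7.01.
y₂ = 7.01 × 1.45 = 10.2 ft.
Tailwater y_tw = 10.1 ft: y_tw ≈ y₂, so the jump forms here.

y₂ = 10.2 ft; the jump forms here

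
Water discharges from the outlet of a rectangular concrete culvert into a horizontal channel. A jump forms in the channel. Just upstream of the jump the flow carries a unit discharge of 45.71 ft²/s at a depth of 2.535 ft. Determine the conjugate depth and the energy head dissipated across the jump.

y₂ = 5.999 ft; ΔE = 0.6833 ft

V₁ = q/y₁ = 45.71/2.535 = 18.03 ft/s. Fr₁ = V₁/√(g·y₁) = 18.03/√(32.2×2.535) = 1.996.
Sequent-depth ratio: y₂/y₁ = ½[√(1 + 8Fr₁²) − 1] = ½[√32.866 − 1] = 2.366.
y₂ = 2.366 × 2.535 = 5.999 ft.
Head loss: ΔE = (y₂ − y₁)³/(4y₁y₂) = (5.999 − 2.535)³/(4×2.535×5.999) = 41.56/60.83 = 0.6833 ft.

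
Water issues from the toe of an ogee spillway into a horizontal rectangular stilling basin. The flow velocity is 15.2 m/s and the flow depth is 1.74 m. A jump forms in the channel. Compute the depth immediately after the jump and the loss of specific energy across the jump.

y₂ = 8.22 m; ΔE = 4.76 m

Fr₁ = V₁/√(g·y₁) = 15.2/√(9.81×1.74) = 3.68.
By Bélanger, y₂/y₁ = ½[√(1 + 8Fr₁²) − 1] = ½[√109.3 − 1] = 4.73.
y₂ = 4.73 × 1.74 = 8.22 m.
q = V₁·y₁ = 15.2 × 1.74 = 26.4 m²/s. V₂ = q/y₂ = 26.4/8.22 = 3.22 m/s. E₁ = y₁ + V₁²/2g = 13.5 m; E₂ = y₂ + V₂²/2g = 8.75 m. ΔE = E₁ − E₂ = 4.76 m.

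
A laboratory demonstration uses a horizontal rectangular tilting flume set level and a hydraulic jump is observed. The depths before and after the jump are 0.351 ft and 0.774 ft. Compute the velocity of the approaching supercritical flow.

For a rectangular channel the momentum equation gives q² = ½·g·y₁·y₂·(y₁ + y₂) = ½×32.2×0.351×0.774×1.12 = 4.92.
q = √4.92 = 2.22 ft²/s.
V₁ = q/y₁ = 2.22/0.351 = 6.32 ft/s.

V₁ = 6.32 ft/s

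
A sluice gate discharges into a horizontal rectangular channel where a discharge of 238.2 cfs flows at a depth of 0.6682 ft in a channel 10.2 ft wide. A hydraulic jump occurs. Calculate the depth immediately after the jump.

q = Q/b = 238.2/10.2 = 23.35 ft²/s; V₁ = q/y₁ = 34.95 ft/s. Fr₁ = V₁/√(g·y₁) = 7.534.
From the momentum equation for a rectangular channel, y₂/y₁ = ½[√(1 + 8Fr₁²) − 1] = ½[√455.15 − 1] = 10.17.
y₂ = 10.17 × 0.6682 = 6.794 ft.

y₂ = 6.794 ft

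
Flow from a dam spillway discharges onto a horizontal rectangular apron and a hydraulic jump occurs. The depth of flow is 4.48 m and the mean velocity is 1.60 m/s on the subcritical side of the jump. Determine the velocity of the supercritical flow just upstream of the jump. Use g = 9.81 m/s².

Fr₂ = V₂/√(g·y₂) = 1.60/√(9.81×4.48) = 0.241.
Applying the sequent-depth relation in reverse, y₁/y₂ = ½[√(1 + 8Fr₂²) − 1] = ½[√1.466 − 1] = 0.105.
y₁ = 0.105 × 4.48 = 0.472 m.
V₁ = q/y₁ = 7.17/0.472 = 15.2 m/s.

V₁ = 15.2 m/s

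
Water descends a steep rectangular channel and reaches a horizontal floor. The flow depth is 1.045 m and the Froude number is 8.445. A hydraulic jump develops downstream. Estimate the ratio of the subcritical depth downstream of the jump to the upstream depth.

Fr₁ = 8.445 (given).
Conjugate-depth relation: y₂/y₁ = ½[√(1 + 8Fr₁²) − 1] = ½[√571.54 − 1] = 11.45.

y₂/y₁ = 11.45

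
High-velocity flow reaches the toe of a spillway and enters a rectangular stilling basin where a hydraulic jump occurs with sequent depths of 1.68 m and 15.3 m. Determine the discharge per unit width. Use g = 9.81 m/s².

q = 46.3 m²/s

For a rectangular channel the momentum equation gives q² = ½·g·y₁·y₂·(y₁ + y₂) = ½×9.81×1.68×15.3×17.0 = 2141.
q = √2141 = 46.3 m²/s.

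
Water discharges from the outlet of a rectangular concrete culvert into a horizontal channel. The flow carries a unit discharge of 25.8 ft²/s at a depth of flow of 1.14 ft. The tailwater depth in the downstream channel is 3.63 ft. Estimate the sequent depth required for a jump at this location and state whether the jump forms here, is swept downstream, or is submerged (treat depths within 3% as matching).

y₂ = 5.48 ft; the jump is swept downstream

V₁ = q/y₁ = 25.8/1.14 = 22.6 ft/s. Fr₁ = V₁/√(g·y₁) = 22.6/√(32.2×1.14) = 3.74.
By Bélanger, y₂/y₁ = ½[√(1 + 8Fr₁²) − 1] = ½[√112.6 − 1] = 4.81.
y₂ = 4.81 × 1.14 = 5.48 ft.
Tailwater y_tw = 3.63 ft: y_tw < y₂, so the jump is swept downstream.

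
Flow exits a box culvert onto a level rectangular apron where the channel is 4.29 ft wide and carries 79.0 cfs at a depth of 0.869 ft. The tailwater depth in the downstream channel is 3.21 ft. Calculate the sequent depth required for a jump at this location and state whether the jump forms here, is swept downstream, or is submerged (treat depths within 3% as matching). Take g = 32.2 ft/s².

q = Q/b = 79.0/4.29 = 18.4 ft²/s; V₁ = q/y₁ = 21.2 ft/s. Fr₁ = V₁/√(g·y₁) = 4.01.
By Bélanger, y₂/y₁ = ½[√(1 + 8Fr₁²) − 1] = ½[√129.4 − 1] = 5.19.
y₂ = 5.19 × 0.869 = 4.51 ft.
Tailwater y_tw = 3.21 ft: y_tw < y₂, so the jump is swept downstream.

y₂ = 4.51 ft; the jump is swept downstream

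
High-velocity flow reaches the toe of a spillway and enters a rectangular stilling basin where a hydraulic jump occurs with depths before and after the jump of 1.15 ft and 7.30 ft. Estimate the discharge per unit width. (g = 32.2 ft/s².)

For a rectangular channel the momentum equation gives q² = ½·g·y₁·y₂·(y₁ + y₂) = ½×32.2×1.15×7.30×8.45 = 1142.
q = √1142 = 33.8 ft²/s.

q = 33.8 ft²/s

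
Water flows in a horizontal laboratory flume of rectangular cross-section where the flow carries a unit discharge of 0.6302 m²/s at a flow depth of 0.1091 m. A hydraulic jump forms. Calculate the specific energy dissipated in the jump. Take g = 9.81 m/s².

ΔE = 0.9701 m

V₁ = q/y₁ = 0.6302/0.1091 = 5.776 m/s. Fr₁ = V₁/√(g·y₁) = 5.776/√(9.81×0.1091) = 5.584.
From the momentum equation for a rectangular channel, y₂/y₁ = ½[√(1 + 8Fr₁²) − 1] = ½[√250.40 − 1] = 7.412.
y₂ = 7.412 × 0.1091 = 0.8087 m.
V₂ = q/y₂ = 0.6302/0.8087 = 0.7793 m/s. E₁ = y₁ + V₁²/2g = 1.810 m; E₂ = y₂ + V₂²/2g = 0.8396 m. ΔE = E₁ − E₂ = 0.9701 m.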